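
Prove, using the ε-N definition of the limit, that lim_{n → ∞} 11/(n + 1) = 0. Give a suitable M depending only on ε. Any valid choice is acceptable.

M = 11/ε

Let ε > 0. For n ≥ 1, |11/(n + 1) − 0| = 11/(n + 1) ≤ 11/n.
We need 11/n < ε, i.e. n > 11/ε.
Take M = 11/ε. If n > M then |11/(n + 1)| ≤ 11/n < ε.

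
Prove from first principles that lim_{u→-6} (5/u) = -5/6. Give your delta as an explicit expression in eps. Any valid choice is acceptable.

delta = min(3, (18/5)eps)

Let eps > 0. We seek delta > 0 such that 0 < |u + 6| < delta implies |5/u + 5/6| < eps.
|5/u + 5/6| = 5·|-6 − u|/(6·|u|) = 5|u + 6|/(6|u|).
Require delta ≤ 3 so that |u| > 6 − 3 = 3, hence 6|u| > 18.
Then |5/u + 5/6| < 5|u + 6|/18, which is < eps when |u + 6| < (18/5)eps.
Take delta = min(3, (18/5)eps). Then 0 < |u + 6| < delta gives both |u + 6| < 3 and |u + 6| < (18/5)eps, so |5/u + 5/6| < eps.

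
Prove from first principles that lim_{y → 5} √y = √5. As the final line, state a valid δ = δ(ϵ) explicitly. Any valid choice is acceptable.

δ = min(5, √5·ϵ)

Let ϵ > 0 be given. We want δ > 0 such that 0 < |y − 5| < δ implies |√y − √5| < ϵ.
Multiplying by the conjugate, |√y − √5| = |y − 5|/(√y + √5).
Restrict δ ≤ 5 so that |y − 5| < 5 forces y > 0, and then √y + √5 > √5.
Hence |√y − √5| < |y − 5|/√5, which is < ϵ once |y − 5| < √5·ϵ.
Take δ = min(5, √5·ϵ). If 0 < |y − 5| < δ then y > 0 and |√y − √5| < |y − 5|/√5 < ϵ.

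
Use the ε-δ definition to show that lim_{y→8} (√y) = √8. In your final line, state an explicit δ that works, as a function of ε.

δ = min(8, √8·ε)

Fix ε > 0. We want δ > 0 such that 0 < |y − 8| < δ implies |√y − √8| < ε.
Multiplying by the conjugate, |√y − √8| = |y − 8|/(√y + √8).
Restrict δ ≤ 8 so that |y − 8| < 8 forces y > 0, and then √y + √8 > √8.
Hence |√y − √8| < |y − 8|/√8, which is < ε once |y − 8| < √8·ε.
Take δ = min(8, √8·ε). If 0 < |y − 8| < δ then y > 0 and |√y − √8| < |y − 8|/√8 < ε.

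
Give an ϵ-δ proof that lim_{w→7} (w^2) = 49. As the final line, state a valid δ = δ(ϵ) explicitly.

δ = min(2, ϵ/16)

Let ϵ > 0 be given. We seek δ > 0 with 0 < |w − 7| < δ ⇒ |w^2 − 49| < ϵ.
Factor: w^2 − 49 = (w − 7)(w + 7), so |w^2 − 49| = |w − 7|·|w + 7|.
Impose δ ≤ 2 so that |w| < 9; then |w + 7| ≤ 16.
Hence |w^2 − 49| ≤ 16|w − 7|, which is < ϵ once |w − 7| < ϵ/16.
Take δ = min(2, ϵ/16). If 0 < |w − 7| < δ then both bounds hold and |w^2 − 49| ≤ 16|w − 7| < 16·(ϵ/16) = ϵ.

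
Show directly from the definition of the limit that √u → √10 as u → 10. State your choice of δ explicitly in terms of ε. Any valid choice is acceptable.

δ = min(10, √10·ε)

Fix ε > 0. We want δ > 0 such that 0 < |u − 10| < δ implies |√u − √10| < ε.
Multiplying by the conjugate, |√u − √10| = |u − 10|/(√u + √10).
Restrict δ ≤ 10 so that |u − 10| < 10 forces u > 0, and then √u + √10 > √10.
Hence |√u − √10| < |u − 10|/√10, which is < ε once |u − 10| < √10·ε.
Take δ = min(10, √10·ε). If 0 < |u − 10| < δ then u > 0 and |√u − √10| < |u − 10|/√10 < ε.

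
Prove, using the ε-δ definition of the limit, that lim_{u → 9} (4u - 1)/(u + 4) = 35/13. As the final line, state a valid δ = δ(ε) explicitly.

Fix ε > 0. We want δ > 0 with 0 < |u − 9| < δ ⇒ |(4u - 1)/(u + 4) − (35/13)| < ε.
Combining over a common denominator, (4u - 1)/(u + 4) − (35/13) = [(4u - 1)·13 − 35·(u + 4)] / [13·(u + 4)] = 17(u − 9) / (13(u + 4)).
So |(4u - 1)/(u + 4) − (35/13)| = 17|u − 9| / (13·|u + 4|).
Restrict δ ≤ 13/2. Then |u − 9| < 13/2 gives |u + 4| = |(u − 9) + 13| ≥ 13 − 13/2 = 13/2.
Hence |(4u - 1)/(u + 4) − (35/13)| < 17|u − 9|/(13·(13/2)) = (34/169)|u − 9|, which is < ε once |u − 9| < (169/34)ε.
Take δ = min(13/2, (169/34)ε). Then 0 < |u − 9| < δ forces both bounds, so |(4u - 1)/(u + 4) − (35/13)| < ε.

δ = min(13/2, (169/34)ε)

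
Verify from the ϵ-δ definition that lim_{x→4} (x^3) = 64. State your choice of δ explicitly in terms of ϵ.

Suppose ϵ > 0. We seek δ > 0 with 0 < |x − 4| < δ ⇒ |x^3 − 64| < ϵ.
Factor: x^3 − 64 = (x − 4)(x^2 + 4x + 16), so |x^3 − 64| = |x − 4|·|x^2 + 4x + 16|.
Restrict δ ≤ 1. Then |x − 4| < 1 gives |x| < 5, so by the triangle inequality |x^2 + 4x + 16| ≤ 5^2 + 4·5 + 16 = 61.
Hence |x^3 − 64| ≤ 61|x − 4|, which is < ϵ once |x − 4| < ϵ/61.
Take δ = min(1, ϵ/61). If 0 < |x − 4| < δ then both bounds hold and |x^3 − 64| ≤ 61|x − 4| < 61·(ϵ/61) = ϵ.

δ = min(1, ϵ/61)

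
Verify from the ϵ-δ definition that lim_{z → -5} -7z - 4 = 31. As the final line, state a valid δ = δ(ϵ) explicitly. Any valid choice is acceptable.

Suppose ϵ > 0. We need δ > 0 so that 0 < |z + 5| < δ implies |(-7z - 4) − 31| < ϵ.
|(-7z - 4) − 31| = |-7z - 35| = 7|z + 5|.
So 7|z + 5| < ϵ exactly when |z + 5| < ϵ/7.
Take δ = ϵ/7. If 0 < |z + 5| < δ then |(-7z - 4) − 31| = 7|z + 5| < 7·(ϵ/7) = ϵ.

δ = ϵ/7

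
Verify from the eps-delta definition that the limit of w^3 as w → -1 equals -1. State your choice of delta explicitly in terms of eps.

Let eps > 0. We seek delta > 0 with 0 < |w + 1| < delta ⇒ |w^3 + 1| < eps.
Factor: w^3 + 1 = (w + 1)(w^2 - w + 1), so |w^3 + 1| = |w + 1|·|w^2 - w + 1|.
Impose delta ≤ 1 so that |w| < 2; then |w^2 - w + 1| ≤ 7.
Hence |w^3 + 1| ≤ 7|w + 1|, which is < eps once |w + 1| < eps/7.
Take delta = min(1, eps/7). If 0 < |w + 1| < delta then both bounds hold and |w^3 + 1| ≤ 7|w + 1| < 7·(eps/7) = eps.

delta = min(1, eps/7)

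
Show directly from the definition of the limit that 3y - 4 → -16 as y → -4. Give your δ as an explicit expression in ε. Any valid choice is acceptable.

δ = ε/3

Suppose ε > 0. We need δ > 0 so that 0 < |y + 4| < δ implies |(3y - 4) + 16| < ε.
|(3y - 4) + 16| = |3y + 12| = 3|y + 4|.
So 3|y + 4| < ε exactly when |y + 4| < ε/3.
Take δ = ε/3. If 0 < |y + 4| < δ then |(3y - 4) + 16| = 3|y + 4| < 3·(ε/3) = ε.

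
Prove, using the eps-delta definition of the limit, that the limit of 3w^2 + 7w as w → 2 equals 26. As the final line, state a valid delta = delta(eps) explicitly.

delta = min(2, eps/25)

Let eps > 0 be given. We want delta > 0 such that 0 < |w − 2| < delta implies |(3w^2 + 7w) − 26| < eps.
(3w^2 + 7w) − 26 = 3w^2 + 7w - 26 = (w − 2)(3w + 13).
So |(3w^2 + 7w) − 26| = |w − 2|·|3w + 13|.
Assume first that |w − 2| < 2, so |w| < 4. Then |3w + 13| ≤ 3·4 + 13 = 25.
Hence |(3w^2 + 7w) − 26| ≤ 25|w − 2| < eps provided |w − 2| < eps/25.
Choosing delta = min(2, eps/25) ensures both conditions, hence |(3w^2 + 7w) − 26| < eps.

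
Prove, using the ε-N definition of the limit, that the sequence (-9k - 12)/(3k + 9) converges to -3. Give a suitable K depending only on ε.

Let ε > 0 be given. For k ≥ 1, |(-9k - 12)/(3k + 9) + 3| = |45|/(3(3k + 9)) = 45/(3(3k + 9)).
Since 3k + 9 ≥ 3k for k ≥ 1, this is ≤ 45/(3·3k) = 5/k.
So |(-9k - 12)/(3k + 9) + 3| < ε whenever k > 5/ε.
Take K = 5/ε. If k > K then |(-9k - 12)/(3k + 9) + 3| ≤ 5/k < ε.

K = 5/ε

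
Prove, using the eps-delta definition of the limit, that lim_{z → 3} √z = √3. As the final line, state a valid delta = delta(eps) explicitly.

Suppose eps > 0. We want delta > 0 such that 0 < |z − 3| < delta implies |√z − √3| < eps.
Rationalise: √z − √3 = (z − 3)/(√z + √3), so |√z − √3| = |z − 3|/(√z + √3).
Restrict delta ≤ 3 so that |z − 3| < 3 forces z > 0, and then √z + √3 > √3.
Hence |√z − √3| < |z − 3|/√3, which is < eps once |z − 3| < √3·eps.
Take delta = min(3, √3·eps). If 0 < |z − 3| < delta then z > 0 and |√z − √3| < |z − 3|/√3 < eps.

delta = min(3, √3·eps)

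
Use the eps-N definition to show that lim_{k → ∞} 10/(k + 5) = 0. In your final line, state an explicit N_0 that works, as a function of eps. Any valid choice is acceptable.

N_0 = 10/eps

Suppose eps > 0. For k ≥ 1, |10/(k + 5) − 0| = 10/(k + 5) ≤ 10/k.
We need 10/k < eps, i.e. k > 10/eps.
Take N_0 = 10/eps. If k > N_0 then |10/(k + 5)| ≤ 10/k < eps.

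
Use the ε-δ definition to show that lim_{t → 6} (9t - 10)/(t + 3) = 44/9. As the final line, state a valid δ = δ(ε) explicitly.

Fix ε > 0. We want δ > 0 with 0 < |t − 6| < δ ⇒ |(9t - 10)/(t + 3) − (44/9)| < ε.
Combining over a common denominator, (9t - 10)/(t + 3) − (44/9) = [(9t - 10)·9 − 44·(t + 3)] / [9·(t + 3)] = 37(t − 6) / (9(t + 3)).
So |(9t - 10)/(t + 3) − (44/9)| = 37|t − 6| / (9·|t + 3|).
Restrict δ ≤ 9/2. Then |t − 6| < 9/2 gives |t + 3| = |(t − 6) + 9| ≥ 9 − 9/2 = 9/2.
Hence |(9t - 10)/(t + 3) − (44/9)| < 37|t − 6|/(9·(9/2)) = (74/81)|t − 6|, which is < ε once |t − 6| < (81/74)ε.
Take δ = min(9/2, (81/74)ε). Then 0 < |t − 6| < δ forces both bounds, so |(9t - 10)/(t + 3) − (44/9)| < ε.

δ = min(9/2, (81/74)ε)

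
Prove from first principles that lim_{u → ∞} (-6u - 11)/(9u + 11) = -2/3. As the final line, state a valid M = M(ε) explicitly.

M = (11/27)/ε

Let ε > 0. We seek M > 0 such that u > M implies |(-6u - 11)/(9u + 11) + 2/3| < ε.
(-6u - 11)/(9u + 11) + 2/3 = (9(-6u - 11) − (-6)(9u + 11)) / (9(9u + 11)) = -33/(9(9u + 11)).
For u > 0 we have 9u + 11 > 9u, so |(-6u - 11)/(9u + 11) + 2/3| = 33/(9(9u + 11)) < 33/(9·9u) = (11/27)/u.
Thus |(-6u - 11)/(9u + 11) + 2/3| < ε whenever u > (11/27)/ε.
Take M = (11/27)/ε. If u > M then |(-6u - 11)/(9u + 11) + 2/3| < (11/27)/u < ε.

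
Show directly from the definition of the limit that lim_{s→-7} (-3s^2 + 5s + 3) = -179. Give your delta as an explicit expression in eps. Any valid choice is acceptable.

delta = min(1, eps/50)

Suppose eps > 0. We want delta > 0 such that 0 < |s + 7| < delta implies |(-3s^2 + 5s + 3) + 179| < eps.
(-3s^2 + 5s + 3) + 179 = -3s^2 + 5s + 182 = (s + 7)(-3s + 26).
So |(-3s^2 + 5s + 3) + 179| = |s + 7|·|-3s + 26|.
Require delta ≤ 1. Then |s + 7| < 1 gives |s| < 8, and by the triangle inequality |-3s + 26| ≤ 3·8 + 26 = 50.
Hence |(-3s^2 + 5s + 3) + 179| ≤ 50|s + 7| < eps provided |s + 7| < eps/50.
Take delta = min(1, eps/50). Then 0 < |s + 7| < delta gives both |s + 7| < 1 and |s + 7| < eps/50, so |(-3s^2 + 5s + 3) + 179| < eps.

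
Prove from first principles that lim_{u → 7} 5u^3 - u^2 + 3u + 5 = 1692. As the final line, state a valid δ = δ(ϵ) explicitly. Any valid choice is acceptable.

δ = min(1, ϵ/833)

Let ϵ > 0. We want δ > 0 such that 0 < |u − 7| < δ implies |(5u^3 - u^2 + 3u + 5) − 1692| < ϵ.
(5u^3 - u^2 + 3u + 5) − 1692 = 5u^3 - u^2 + 3u - 1687 = (u − 7)(5u^2 + 34u + 241).
So |(5u^3 - u^2 + 3u + 5) − 1692| = |u − 7|·|5u^2 + 34u + 241|.
Require δ ≤ 1. Then |u − 7| < 1 gives |u| < 8, and by the triangle inequality |5u^2 + 34u + 241| ≤ 5·8^2 + 34·8 + 241 = 833.
Hence |(5u^3 - u^2 + 3u + 5) − 1692| ≤ 833|u − 7| < ϵ provided |u − 7| < ϵ/833.
Take δ = min(1, ϵ/833). Then 0 < |u − 7| < δ gives both |u − 7| < 1 and |u − 7| < ϵ/833, so |(5u^3 - u^2 + 3u + 5) − 1692| < ϵ.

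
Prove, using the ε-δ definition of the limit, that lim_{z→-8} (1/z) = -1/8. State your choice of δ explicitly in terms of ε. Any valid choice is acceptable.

δ = min(4, 32ε)

Let ε > 0 be given. We seek δ > 0 such that 0 < |z + 8| < δ implies |1/z + 1/8| < ε.
|1/z + 1/8| = |-8 − z|/(8·|z|) = |z + 8|/(8|z|).
Require δ ≤ 4 so that |z| > 8 − 4 = 4, hence 8|z| > 32.
Then |1/z + 1/8| < |z + 8|/32, which is < ε when |z + 8| < 32ε.
Take δ = min(4, 32ε). Then 0 < |z + 8| < δ gives both |z + 8| < 4 and |z + 8| < 32ε, so |1/z + 1/8| < ε.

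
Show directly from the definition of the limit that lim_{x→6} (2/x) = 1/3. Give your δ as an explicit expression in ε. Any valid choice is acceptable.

Fix ε > 0. We seek δ > 0 such that 0 < |x − 6| < δ implies |2/x − (1/3)| < ε.
|2/x − (1/3)| = 2·|6 − x|/(6·|x|) = 2|x − 6|/(6|x|).
Restrict δ ≤ 3. Then |x − 6| < 3 gives |x| > 3, so 6|x| > 18.
Then |2/x − (1/3)| < 2|x − 6|/18, which is < ε when |x − 6| < 9ε.
Take δ = min(3, 9ε). Then 0 < |x − 6| < δ gives both |x − 6| < 3 and |x − 6| < 9ε, so |2/x − (1/3)| < ε.

δ = min(3, 9ε)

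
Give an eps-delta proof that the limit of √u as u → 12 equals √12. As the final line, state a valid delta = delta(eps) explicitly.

Fix eps > 0. We want delta > 0 such that 0 < |u − 12| < delta implies |√u − √12| < eps.
Multiplying by the conjugate, |√u − √12| = |u − 12|/(√u + √12).
Restrict delta ≤ 12 so that |u − 12| < 12 forces u > 0, and then √u + √12 > √12.
Hence |√u − √12| < |u − 12|/√12, which is < eps once |u − 12| < √12·eps.
Take delta = min(12, √12·eps). If 0 < |u − 12| < delta then u > 0 and |√u − √12| < |u − 12|/√12 < eps.

delta = min(12, √12·eps)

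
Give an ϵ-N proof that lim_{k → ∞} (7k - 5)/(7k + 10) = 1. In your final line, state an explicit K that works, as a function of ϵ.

Let ϵ > 0 be given. For k ≥ 1, |(7k - 5)/(7k + 10) − 1| = |-105|/(7(7k + 10)) = 105/(7(7k + 10)).
Since 7k + 10 ≥ 7k for k ≥ 1, this is ≤ 105/(7·7k) = (15/7)/k.
So |(7k - 5)/(7k + 10) − 1| < ϵ whenever k > (15/7)/ϵ.
Take K = (15/7)/ϵ. If k > K then |(7k - 5)/(7k + 10) − 1| ≤ (15/7)/k < ϵ.

K = (15/7)/ϵ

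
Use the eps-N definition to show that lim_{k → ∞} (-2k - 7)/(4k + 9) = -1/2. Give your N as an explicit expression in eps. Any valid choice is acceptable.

N = (5/8)/eps

Suppose eps > 0. For k ≥ 1, |(-2k - 7)/(4k + 9) + 1/2| = |-10|/(4(4k + 9)) = 10/(4(4k + 9)).
Since 4k + 9 ≥ 4k for k ≥ 1, this is ≤ 10/(4·4k) = (5/8)/k.
So |(-2k - 7)/(4k + 9) + 1/2| < eps whenever k > (5/8)/eps.
Take N = (5/8)/eps. If k > N then |(-2k - 7)/(4k + 9) + 1/2| ≤ (5/8)/k < eps.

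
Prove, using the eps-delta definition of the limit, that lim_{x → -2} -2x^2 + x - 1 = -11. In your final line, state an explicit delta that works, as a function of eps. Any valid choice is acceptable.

Suppose eps > 0. We want delta > 0 such that 0 < |x + 2| < delta implies |(-2x^2 + x - 1) + 11| < eps.
(-2x^2 + x - 1) + 11 = -2x^2 + x + 10 = (x + 2)(-2x + 5).
So |(-2x^2 + x - 1) + 11| = |x + 2|·|-2x + 5|.
Require delta ≤ 1. Then |x + 2| < 1 gives |x| < 3, and by the triangle inequality |-2x + 5| ≤ 2·3 + 5 = 11.
Hence |(-2x^2 + x - 1) + 11| ≤ 11|x + 2| < eps provided |x + 2| < eps/11.
Choosing delta = min(1, eps/11) ensures both conditions, hence |(-2x^2 + x - 1) + 11| < eps.

delta = min(1, eps/11)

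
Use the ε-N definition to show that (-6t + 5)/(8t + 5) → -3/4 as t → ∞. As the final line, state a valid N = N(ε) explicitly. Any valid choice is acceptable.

N = (35/32)/ε

Let ε > 0 be given. We seek N > 0 such that t > N implies |(-6t + 5)/(8t + 5) + 3/4| < ε.
(-6t + 5)/(8t + 5) + 3/4 = (8(-6t + 5) − (-6)(8t + 5)) / (8(8t + 5)) = 70/(8(8t + 5)).
For t > 0 we have 8t + 5 > 8t, so |(-6t + 5)/(8t + 5) + 3/4| = 70/(8(8t + 5)) < 70/(8·8t) = (35/32)/t.
Thus |(-6t + 5)/(8t + 5) + 3/4| < ε whenever t > (35/32)/ε.
Take N = (35/32)/ε. If t > N then |(-6t + 5)/(8t + 5) + 3/4| < (35/32)/t < ε.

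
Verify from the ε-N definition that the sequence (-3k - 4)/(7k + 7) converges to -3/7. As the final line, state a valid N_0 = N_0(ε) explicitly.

N_0 = (1/7)/ε

Fix ε > 0. For k ≥ 1, |(-3k - 4)/(7k + 7) + 3/7| = |-7|/(7(7k + 7)) = 7/(7(7k + 7)).
Since 7k + 7 ≥ 7k for k ≥ 1, this is ≤ 7/(7·7k) = (1/7)/k.
So |(-3k - 4)/(7k + 7) + 3/7| < ε whenever k > (1/7)/ε.
Take N_0 = (1/7)/ε. If k > N_0 then |(-3k - 4)/(7k + 7) + 3/7| ≤ (1/7)/k < ε.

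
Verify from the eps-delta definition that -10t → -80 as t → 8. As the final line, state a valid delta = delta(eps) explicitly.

Let eps > 0. We need delta > 0 so that 0 < |t − 8| < delta implies |(-10t) + 80| < eps.
Since (-10t) + 80 = -10(t − 8), we have |(-10t) + 80| = 10|t − 8|.
So 10|t − 8| < eps exactly when |t − 8| < eps/10.
Take delta = eps/10. If 0 < |t − 8| < delta then |(-10t) + 80| = 10|t − 8| < 10·(eps/10) = eps.

delta = eps/10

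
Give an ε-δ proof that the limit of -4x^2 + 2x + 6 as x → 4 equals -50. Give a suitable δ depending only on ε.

δ = min(1, ε/34)

Fix ε > 0. We want δ > 0 such that 0 < |x − 4| < δ implies |(-4x^2 + 2x + 6) + 50| < ε.
(-4x^2 + 2x + 6) + 50 = -4x^2 + 2x + 56 = (x − 4)(-4x - 14).
So |(-4x^2 + 2x + 6) + 50| = |x − 4|·|-4x - 14|.
Require δ ≤ 1. Then |x − 4| < 1 gives |x| < 5, and by the triangle inequality |-4x - 14| ≤ 4·5 + 14 = 34.
Hence |(-4x^2 + 2x + 6) + 50| ≤ 34|x − 4| < ε provided |x − 4| < ε/34.
Choosing δ = min(1, ε/34) ensures both conditions, hence |(-4x^2 + 2x + 6) + 50| < ε.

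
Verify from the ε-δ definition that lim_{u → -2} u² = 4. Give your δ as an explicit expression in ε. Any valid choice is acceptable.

Let ε > 0. We seek δ > 0 with 0 < |u + 2| < δ ⇒ |u² − 4| < ε.
Factor: u² − 4 = (u + 2)(u - 2), so |u² − 4| = |u + 2|·|u - 2|.
Impose δ ≤ 1 so that |u| < 3; then |u - 2| ≤ 5.
Hence |u² − 4| ≤ 5|u + 2|, which is < ε once |u + 2| < ε/5.
Take δ = min(1, ε/5). If 0 < |u + 2| < δ then both bounds hold and |u² − 4| ≤ 5|u + 2| < 5·(ε/5) = ε.

δ = min(1, ε/5)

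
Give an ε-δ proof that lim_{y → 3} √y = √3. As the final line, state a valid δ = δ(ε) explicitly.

δ = min(3, √3·ε)

Suppose ε > 0. We want δ > 0 such that 0 < |y − 3| < δ implies |√y − √3| < ε.
Multiplying by the conjugate, |√y − √3| = |y − 3|/(√y + √3).
Restrict δ ≤ 3 so that |y − 3| < 3 forces y > 0, and then √y + √3 > √3.
Hence |√y − √3| < |y − 3|/√3, which is < ε once |y − 3| < √3·ε.
Take δ = min(3, √3·ε). If 0 < |y − 3| < δ then y > 0 and |√y − √3| < |y − 3|/√3 < ε.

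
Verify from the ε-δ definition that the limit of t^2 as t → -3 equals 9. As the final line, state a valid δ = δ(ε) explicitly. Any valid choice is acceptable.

δ = min(2, ε/8)

Suppose ε > 0. We seek δ > 0 with 0 < |t + 3| < δ ⇒ |t^2 − 9| < ε.
Factor: t^2 − 9 = (t + 3)(t - 3), so |t^2 − 9| = |t + 3|·|t - 3|.
Impose δ ≤ 2 so that |t| < 5; then |t - 3| ≤ 8.
Hence |t^2 − 9| ≤ 8|t + 3|, which is < ε once |t + 3| < ε/8.
Take δ = min(2, ε/8). If 0 < |t + 3| < δ then both bounds hold and |t^2 − 9| ≤ 8|t + 3| < 8·(ε/8) = ε.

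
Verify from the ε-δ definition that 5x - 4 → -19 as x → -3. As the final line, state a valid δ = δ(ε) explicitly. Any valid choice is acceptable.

Fix ε > 0. We need δ > 0 so that 0 < |x + 3| < δ implies |(5x - 4) + 19| < ε.
Since (5x - 4) + 19 = 5(x + 3), we have |(5x - 4) + 19| = 5|x + 3|.
Thus it suffices that |x + 3| < ε/5.
Take δ = ε/5. If 0 < |x + 3| < δ then |(5x - 4) + 19| = 5|x + 3| < 5·(ε/5) = ε.

δ = ε/5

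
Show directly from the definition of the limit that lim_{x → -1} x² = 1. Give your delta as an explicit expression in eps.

Suppose eps > 0. We seek delta > 0 with 0 < |x + 1| < delta ⇒ |x² − 1| < eps.
Factor: x² − 1 = (x + 1)(x - 1), so |x² − 1| = |x + 1|·|x - 1|.
Restrict delta ≤ 1. Then |x + 1| < 1 gives |x| < 2, so by the triangle inequality |x - 1| ≤ 2 + 1 = 3.
Hence |x² − 1| ≤ 3|x + 1|, which is < eps once |x + 1| < eps/3.
Take delta = min(1, eps/3). If 0 < |x + 1| < delta then both bounds hold and |x² − 1| ≤ 3|x + 1| < 3·(eps/3) = eps.

delta = min(1, eps/3)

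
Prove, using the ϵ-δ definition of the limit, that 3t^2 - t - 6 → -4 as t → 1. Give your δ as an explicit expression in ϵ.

δ = min(1, ϵ/8)

Let ϵ > 0 be given. We want δ > 0 such that 0 < |t − 1| < δ implies |(3t^2 - t - 6) + 4| < ϵ.
(3t^2 - t - 6) + 4 = 3t^2 - t - 2 = (t − 1)(3t + 2).
So |(3t^2 - t - 6) + 4| = |t − 1|·|3t + 2|.
Assume first that |t − 1| < 1, so |t| < 2. Then |3t + 2| ≤ 3·2 + 2 = 8.
Hence |(3t^2 - t - 6) + 4| ≤ 8|t − 1| < ϵ provided |t − 1| < ϵ/8.
Take δ = min(1, ϵ/8). Then 0 < |t − 1| < δ gives both |t − 1| < 1 and |t − 1| < ϵ/8, so |(3t^2 - t - 6) + 4| < ϵ.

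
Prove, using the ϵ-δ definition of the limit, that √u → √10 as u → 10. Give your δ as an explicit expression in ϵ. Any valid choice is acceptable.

δ = min(10, √10·ϵ)

Suppose ϵ > 0. We want δ > 0 such that 0 < |u − 10| < δ implies |√u − √10| < ϵ.
Multiplying by the conjugate, |√u − √10| = |u − 10|/(√u + √10).
Restrict δ ≤ 10 so that |u − 10| < 10 forces u > 0, and then √u + √10 > √10.
Hence |√u − √10| < |u − 10|/√10, which is < ϵ once |u − 10| < √10·ϵ.
Take δ = min(10, √10·ϵ). If 0 < |u − 10| < δ then u > 0 and |√u − √10| < |u − 10|/√10 < ϵ.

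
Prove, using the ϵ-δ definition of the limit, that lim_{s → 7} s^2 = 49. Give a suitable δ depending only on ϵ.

δ = min(1, ϵ/15)

Let ϵ > 0. We seek δ > 0 with 0 < |s − 7| < δ ⇒ |s^2 − 49| < ϵ.
Factor: s^2 − 49 = (s − 7)(s + 7), so |s^2 − 49| = |s − 7|·|s + 7|.
Impose δ ≤ 1 so that |s| < 8; then |s + 7| ≤ 15.
Hence |s^2 − 49| ≤ 15|s − 7|, which is < ϵ once |s − 7| < ϵ/15.
Take δ = min(1, ϵ/15). If 0 < |s − 7| < δ then both bounds hold and |s^2 − 49| ≤ 15|s − 7| < 15·(ϵ/15) = ϵ.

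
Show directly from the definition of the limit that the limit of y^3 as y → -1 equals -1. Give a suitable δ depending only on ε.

Fix ε > 0. We seek δ > 0 with 0 < |y + 1| < δ ⇒ |y^3 + 1| < ε.
Factor: y^3 + 1 = (y + 1)(y^2 - y + 1), so |y^3 + 1| = |y + 1|·|y^2 - y + 1|.
Impose δ ≤ 2 so that |y| < 3; then |y^2 - y + 1| ≤ 13.
Hence |y^3 + 1| ≤ 13|y + 1|, which is < ε once |y + 1| < ε/13.
Take δ = min(2, ε/13). If 0 < |y + 1| < δ then both bounds hold and |y^3 + 1| ≤ 13|y + 1| < 13·(ε/13) = ε.

δ = min(2, ε/13)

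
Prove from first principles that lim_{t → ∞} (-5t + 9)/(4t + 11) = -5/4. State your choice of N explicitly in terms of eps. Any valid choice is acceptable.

Let eps > 0. We seek N > 0 such that t > N implies |(-5t + 9)/(4t + 11) + 5/4| < eps.
(-5t + 9)/(4t + 11) + 5/4 = (4(-5t + 9) − (-5)(4t + 11)) / (4(4t + 11)) = 91/(4(4t + 11)).
For t > 0 we have 4t + 11 > 4t, so |(-5t + 9)/(4t + 11) + 5/4| = 91/(4(4t + 11)) < 91/(4·4t) = (91/16)/t.
Thus |(-5t + 9)/(4t + 11) + 5/4| < eps whenever t > (91/16)/eps.
Take N = (91/16)/eps. If t > N then |(-5t + 9)/(4t + 11) + 5/4| < (91/16)/t < eps.

N = (91/16)/eps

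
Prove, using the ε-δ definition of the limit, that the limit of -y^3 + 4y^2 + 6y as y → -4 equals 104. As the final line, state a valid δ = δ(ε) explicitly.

Let ε > 0. We want δ > 0 such that 0 < |y + 4| < δ implies |(-y^3 + 4y^2 + 6y) − 104| < ε.
(-y^3 + 4y^2 + 6y) − 104 = -y^3 + 4y^2 + 6y - 104 = (y + 4)(-y^2 + 8y - 26).
So |(-y^3 + 4y^2 + 6y) − 104| = |y + 4|·|-y^2 + 8y - 26|.
Assume first that |y + 4| < 1, so |y| < 5. Then |-y^2 + 8y - 26| ≤ 5^2 + 8·5 + 26 = 91.
Hence |(-y^3 + 4y^2 + 6y) − 104| ≤ 91|y + 4| < ε provided |y + 4| < ε/91.
Choosing δ = min(1, ε/91) ensures both conditions, hence |(-y^3 + 4y^2 + 6y) − 104| < ε.

δ = min(1, ε/91)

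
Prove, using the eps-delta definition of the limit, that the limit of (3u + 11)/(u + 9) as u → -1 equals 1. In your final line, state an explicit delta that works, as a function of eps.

Let eps > 0 be given. We want delta > 0 with 0 < |u + 1| < delta ⇒ |(3u + 11)/(u + 9) − 1| < eps.
Combining over a common denominator, (3u + 11)/(u + 9) − 1 = [(3u + 11)·8 − 8·(u + 9)] / [8·(u + 9)] = 16(u + 1) / (8(u + 9)).
So |(3u + 11)/(u + 9) − 1| = 16|u + 1| / (8·|u + 9|).
Restrict delta ≤ 4. Then |u + 1| < 4 gives |u + 9| = |(u + 1) + 8| ≥ 8 − 4 = 4.
Hence |(3u + 11)/(u + 9) − 1| < 16|u + 1|/(8·4) = (1/2)|u + 1|, which is < eps once |u + 1| < 2eps.
Take delta = min(4, 2eps). Then 0 < |u + 1| < delta forces both bounds, so |(3u + 11)/(u + 9) − 1| < eps.

delta = min(4, 2eps)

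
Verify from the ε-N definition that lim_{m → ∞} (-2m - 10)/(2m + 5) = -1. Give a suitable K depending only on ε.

Suppose ε > 0. For m ≥ 1, |(-2m - 10)/(2m + 5) + 1| = |-10|/(2(2m + 5)) = 10/(2(2m + 5)).
Since 2m + 5 ≥ 2m for m ≥ 1, this is ≤ 10/(2·2m) = (5/2)/m.
So |(-2m - 10)/(2m + 5) + 1| < ε whenever m > (5/2)/ε.
Take K = (5/2)/ε. If m > K then |(-2m - 10)/(2m + 5) + 1| ≤ (5/2)/m < ε.

K = (5/2)/ε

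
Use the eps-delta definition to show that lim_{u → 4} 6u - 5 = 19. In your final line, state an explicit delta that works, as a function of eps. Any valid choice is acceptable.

Fix eps > 0. We need delta > 0 so that 0 < |u − 4| < delta implies |(6u - 5) − 19| < eps.
Since (6u - 5) − 19 = 6(u − 4), we have |(6u - 5) − 19| = 6|u − 4|.
Thus it suffices that |u − 4| < eps/6.
Choosing delta = eps/6 gives |(6u - 5) − 19| = 6|u − 4| < eps whenever |u − 4| < delta.

delta = eps/6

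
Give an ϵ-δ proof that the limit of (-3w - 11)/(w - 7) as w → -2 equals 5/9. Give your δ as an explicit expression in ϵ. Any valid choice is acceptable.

Suppose ϵ > 0. We want δ > 0 with 0 < |w + 2| < δ ⇒ |(-3w - 11)/(w - 7) − (5/9)| < ϵ.
Combining over a common denominator, (-3w - 11)/(w - 7) − (5/9) = [(-3w - 11)·(-9) − (-5)·(w - 7)] / [(-9)·(w - 7)] = 32(w + 2) / ((-9)(w - 7)).
So |(-3w - 11)/(w - 7) − (5/9)| = 32|w + 2| / (9·|w − 7|).
Restrict δ ≤ 9/2. Then |w + 2| < 9/2 gives |w − 7| = |(w + 2) + (-9)| ≥ 9 − 9/2 = 9/2.
Hence |(-3w - 11)/(w - 7) − (5/9)| < 32|w + 2|/(9·(9/2)) = (64/81)|w + 2|, which is < ϵ once |w + 2| < (81/64)ϵ.
Take δ = min(9/2, (81/64)ϵ). Then 0 < |w + 2| < δ forces both bounds, so |(-3w - 11)/(w - 7) − (5/9)| < ϵ.

δ = min(9/2, (81/64)ϵ)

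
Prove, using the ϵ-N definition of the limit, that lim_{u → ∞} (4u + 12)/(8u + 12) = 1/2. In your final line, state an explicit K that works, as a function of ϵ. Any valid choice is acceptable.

Suppose ϵ > 0. We seek K > 0 such that u > K implies |(4u + 12)/(8u + 12) − (1/2)| < ϵ.
(4u + 12)/(8u + 12) − (1/2) = (8(4u + 12) − 4(8u + 12)) / (8(8u + 12)) = 48/(8(8u + 12)).
For u > 0 we have 8u + 12 > 8u, so |(4u + 12)/(8u + 12) − (1/2)| = 48/(8(8u + 12)) < 48/(8·8u) = (3/4)/u.
Thus |(4u + 12)/(8u + 12) − (1/2)| < ϵ whenever u > (3/4)/ϵ.
Take K = (3/4)/ϵ. If u > K then |(4u + 12)/(8u + 12) − (1/2)| < (3/4)/u < ϵ.

K = (3/4)/ϵ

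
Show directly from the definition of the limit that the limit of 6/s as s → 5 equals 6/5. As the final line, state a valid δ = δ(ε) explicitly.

δ = min(5/2, (25/12)ε)

Suppose ε > 0. We seek δ > 0 such that 0 < |s − 5| < δ implies |6/s − (6/5)| < ε.
|6/s − (6/5)| = 6·|5 − s|/(5·|s|) = 6|s − 5|/(5|s|).
Restrict δ ≤ 5/2. Then |s − 5| < 5/2 gives |s| > 5/2, so 5|s| > 25/2.
Then |6/s − (6/5)| < 6|s − 5|/(25/2), which is < ε when |s − 5| < (25/12)ε.
Take δ = min(5/2, (25/12)ε). Then 0 < |s − 5| < δ gives both |s − 5| < 5/2 and |s − 5| < (25/12)ε, so |6/s − (6/5)| < ε.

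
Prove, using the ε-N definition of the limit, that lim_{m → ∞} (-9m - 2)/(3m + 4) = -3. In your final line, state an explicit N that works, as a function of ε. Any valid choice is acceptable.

Fix ε > 0. For m ≥ 1, |(-9m - 2)/(3m + 4) + 3| = |30|/(3(3m + 4)) = 30/(3(3m + 4)).
Since 3m + 4 ≥ 3m for m ≥ 1, this is ≤ 30/(3·3m) = (10/3)/m.
So |(-9m - 2)/(3m + 4) + 3| < ε whenever m > (10/3)/ε.
Take N = (10/3)/ε. If m > N then |(-9m - 2)/(3m + 4) + 3| ≤ (10/3)/m < ε.

N = (10/3)/ε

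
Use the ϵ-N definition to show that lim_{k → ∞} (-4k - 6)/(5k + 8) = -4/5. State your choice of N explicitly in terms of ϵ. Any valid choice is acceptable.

N = (2/25)/ϵ

Fix ϵ > 0. For k ≥ 1, |(-4k - 6)/(5k + 8) + 4/5| = |2|/(5(5k + 8)) = 2/(5(5k + 8)).
Since 5k + 8 ≥ 5k for k ≥ 1, this is ≤ 2/(5·5k) = (2/25)/k.
So |(-4k - 6)/(5k + 8) + 4/5| < ϵ whenever k > (2/25)/ϵ.
Take N = (2/25)/ϵ. If k > N then |(-4k - 6)/(5k + 8) + 4/5| ≤ (2/25)/k < ϵ.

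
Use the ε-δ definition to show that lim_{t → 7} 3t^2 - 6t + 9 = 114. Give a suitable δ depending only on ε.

δ = min(1, ε/39)

Fix ε > 0. We want δ > 0 such that 0 < |t − 7| < δ implies |(3t^2 - 6t + 9) − 114| < ε.
(3t^2 - 6t + 9) − 114 = 3t^2 - 6t - 105 = (t − 7)(3t + 15).
So |(3t^2 - 6t + 9) − 114| = |t − 7|·|3t + 15|.
Assume first that |t − 7| < 1, so |t| < 8. Then |3t + 15| ≤ 3·8 + 15 = 39.
Hence |(3t^2 - 6t + 9) − 114| ≤ 39|t − 7| < ε provided |t − 7| < ε/39.
Choosing δ = min(1, ε/39) ensures both conditions, hence |(3t^2 - 6t + 9) − 114| < ε.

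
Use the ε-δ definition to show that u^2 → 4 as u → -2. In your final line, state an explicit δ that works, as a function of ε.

δ = min(1, ε/5)

Let ε > 0. We seek δ > 0 with 0 < |u + 2| < δ ⇒ |u^2 − 4| < ε.
Factor: u^2 − 4 = (u + 2)(u - 2), so |u^2 − 4| = |u + 2|·|u - 2|.
Restrict δ ≤ 1. Then |u + 2| < 1 gives |u| < 3, so by the triangle inequality |u - 2| ≤ 3 + 2 = 5.
Hence |u^2 − 4| ≤ 5|u + 2|, which is < ε once |u + 2| < ε/5.
Take δ = min(1, ε/5). If 0 < |u + 2| < δ then both bounds hold and |u^2 − 4| ≤ 5|u + 2| < 5·(ε/5) = ε.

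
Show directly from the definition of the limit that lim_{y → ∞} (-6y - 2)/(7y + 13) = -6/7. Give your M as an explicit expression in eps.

Let eps > 0. We seek M > 0 such that y > M implies |(-6y - 2)/(7y + 13) + 6/7| < eps.
(-6y - 2)/(7y + 13) + 6/7 = (7(-6y - 2) − (-6)(7y + 13)) / (7(7y + 13)) = 64/(7(7y + 13)).
For y > 0 we have 7y + 13 > 7y, so |(-6y - 2)/(7y + 13) + 6/7| = 64/(7(7y + 13)) < 64/(7·7y) = (64/49)/y.
Thus |(-6y - 2)/(7y + 13) + 6/7| < eps whenever y > (64/49)/eps.
Take M = (64/49)/eps. If y > M then |(-6y - 2)/(7y + 13) + 6/7| < (64/49)/y < eps.

M = (64/49)/eps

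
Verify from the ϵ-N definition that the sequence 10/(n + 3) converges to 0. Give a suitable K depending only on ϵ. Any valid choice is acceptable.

K = 10/ϵ

Let ϵ > 0. For n ≥ 1, |10/(n + 3) − 0| = 10/(n + 3) ≤ 10/n.
We need 10/n < ϵ, i.e. n > 10/ϵ.
Take K = 10/ϵ. If n > K then |10/(n + 3)| ≤ 10/n < ϵ.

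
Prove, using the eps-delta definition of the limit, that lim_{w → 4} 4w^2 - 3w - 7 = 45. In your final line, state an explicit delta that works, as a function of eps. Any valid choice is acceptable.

Suppose eps > 0. We want delta > 0 such that 0 < |w − 4| < delta implies |(4w^2 - 3w - 7) − 45| < eps.
(4w^2 - 3w - 7) − 45 = 4w^2 - 3w - 52 = (w − 4)(4w + 13).
So |(4w^2 - 3w - 7) − 45| = |w − 4|·|4w + 13|.
Require delta ≤ 2. Then |w − 4| < 2 gives |w| < 6, and by the triangle inequality |4w + 13| ≤ 4·6 + 13 = 37.
Hence |(4w^2 - 3w - 7) − 45| ≤ 37|w − 4| < eps provided |w − 4| < eps/37.
Take delta = min(2, eps/37). Then 0 < |w − 4| < delta gives both |w − 4| < 2 and |w − 4| < eps/37, so |(4w^2 - 3w - 7) − 45| < eps.

delta = min(2, eps/37)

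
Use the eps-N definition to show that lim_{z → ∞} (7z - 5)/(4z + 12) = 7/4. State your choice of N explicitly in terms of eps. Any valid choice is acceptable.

N = (13/2)/eps

Let eps > 0. We seek N > 0 such that z > N implies |(7z - 5)/(4z + 12) − (7/4)| < eps.
(7z - 5)/(4z + 12) − (7/4) = (4(7z - 5) − 7(4z + 12)) / (4(4z + 12)) = -104/(4(4z + 12)).
For z > 0 we have 4z + 12 > 4z, so |(7z - 5)/(4z + 12) − (7/4)| = 104/(4(4z + 12)) < 104/(4·4z) = (13/2)/z.
Thus |(7z - 5)/(4z + 12) − (7/4)| < eps whenever z > (13/2)/eps.
Take N = (13/2)/eps. If z > N then |(7z - 5)/(4z + 12) − (7/4)| < (13/2)/z < eps.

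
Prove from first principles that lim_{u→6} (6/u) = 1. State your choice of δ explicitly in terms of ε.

Let ε > 0. We seek δ > 0 such that 0 < |u − 6| < δ implies |6/u − 1| < ε.
|6/u − 1| = 6·|6 − u|/(6·|u|) = 6|u − 6|/(6|u|).
Require δ ≤ 3 so that |u| > 6 − 3 = 3, hence 6|u| > 18.
Then |6/u − 1| < 6|u − 6|/18, which is < ε when |u − 6| < 3ε.
Take δ = min(3, 3ε). Then 0 < |u − 6| < δ gives both |u − 6| < 3 and |u − 6| < 3ε, so |6/u − 1| < ε.

δ = min(3, 3ε)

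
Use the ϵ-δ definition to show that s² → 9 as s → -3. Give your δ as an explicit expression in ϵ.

Suppose ϵ > 0. We seek δ > 0 with 0 < |s + 3| < δ ⇒ |s² − 9| < ϵ.
Factor: s² − 9 = (s + 3)(s - 3), so |s² − 9| = |s + 3|·|s - 3|.
Impose δ ≤ 1 so that |s| < 4; then |s - 3| ≤ 7.
Hence |s² − 9| ≤ 7|s + 3|, which is < ϵ once |s + 3| < ϵ/7.
Take δ = min(1, ϵ/7). If 0 < |s + 3| < δ then both bounds hold and |s² − 9| ≤ 7|s + 3| < 7·(ϵ/7) = ϵ.

δ = min(1, ϵ/7)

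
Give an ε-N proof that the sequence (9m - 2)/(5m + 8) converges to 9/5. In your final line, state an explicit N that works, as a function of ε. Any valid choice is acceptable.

Let ε > 0 be given. For m ≥ 1, |(9m - 2)/(5m + 8) − (9/5)| = |-82|/(5(5m + 8)) = 82/(5(5m + 8)).
Since 5m + 8 ≥ 5m for m ≥ 1, this is ≤ 82/(5·5m) = (82/25)/m.
So |(9m - 2)/(5m + 8) − (9/5)| < ε whenever m > (82/25)/ε.
Take N = (82/25)/ε. If m > N then |(9m - 2)/(5m + 8) − (9/5)| ≤ (82/25)/m < ε.

N = (82/25)/ε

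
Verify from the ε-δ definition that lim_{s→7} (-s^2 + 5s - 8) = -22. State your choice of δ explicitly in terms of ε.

Let ε > 0 be given. We want δ > 0 such that 0 < |s − 7| < δ implies |(-s^2 + 5s - 8) + 22| < ε.
(-s^2 + 5s - 8) + 22 = -s^2 + 5s + 14 = (s − 7)(-s - 2).
So |(-s^2 + 5s - 8) + 22| = |s − 7|·|-s - 2|.
Require δ ≤ 1. Then |s − 7| < 1 gives |s| < 8, and by the triangle inequality |-s - 2| ≤ 8 + 2 = 10.
Hence |(-s^2 + 5s - 8) + 22| ≤ 10|s − 7| < ε provided |s − 7| < ε/10.
Choosing δ = min(1, ε/10) ensures both conditions, hence |(-s^2 + 5s - 8) + 22| < ε.

δ = min(1, ε/10)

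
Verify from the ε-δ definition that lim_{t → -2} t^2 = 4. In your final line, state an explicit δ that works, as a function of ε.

Suppose ε > 0. We seek δ > 0 with 0 < |t + 2| < δ ⇒ |t^2 − 4| < ε.
Factor: t^2 − 4 = (t + 2)(t - 2), so |t^2 − 4| = |t + 2|·|t - 2|.
Restrict δ ≤ 1. Then |t + 2| < 1 gives |t| < 3, so by the triangle inequality |t - 2| ≤ 3 + 2 = 5.
Hence |t^2 − 4| ≤ 5|t + 2|, which is < ε once |t + 2| < ε/5.
Take δ = min(1, ε/5). If 0 < |t + 2| < δ then both bounds hold and |t^2 − 4| ≤ 5|t + 2| < 5·(ε/5) = ε.

δ = min(1, ε/5)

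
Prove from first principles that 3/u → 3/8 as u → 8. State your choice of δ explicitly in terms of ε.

δ = min(4, (32/3)ε)

Suppose ε > 0. We seek δ > 0 such that 0 < |u − 8| < δ implies |3/u − (3/8)| < ε.
|3/u − (3/8)| = 3·|8 − u|/(8·|u|) = 3|u − 8|/(8|u|).
Require δ ≤ 4 so that |u| > 8 − 4 = 4, hence 8|u| > 32.
Then |3/u − (3/8)| < 3|u − 8|/32, which is < ε when |u − 8| < (32/3)ε.
Take δ = min(4, (32/3)ε). Then 0 < |u − 8| < δ gives both |u − 8| < 4 and |u − 8| < (32/3)ε, so |3/u − (3/8)| < ε.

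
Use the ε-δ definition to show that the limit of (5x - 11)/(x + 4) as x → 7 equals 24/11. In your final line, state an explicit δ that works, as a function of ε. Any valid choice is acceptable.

Let ε > 0. We want δ > 0 with 0 < |x − 7| < δ ⇒ |(5x - 11)/(x + 4) − (24/11)| < ε.
Combining over a common denominator, (5x - 11)/(x + 4) − (24/11) = [(5x - 11)·11 − 24·(x + 4)] / [11·(x + 4)] = 31(x − 7) / (11(x + 4)).
So |(5x - 11)/(x + 4) − (24/11)| = 31|x − 7| / (11·|x + 4|).
Require δ ≤ 11/2, so |x + 4| ≥ |11| − |x − 7| > 11 − 11/2 = 11/2.
Hence |(5x - 11)/(x + 4) − (24/11)| < 31|x − 7|/(11·(11/2)) = (62/121)|x − 7|, which is < ε once |x − 7| < (121/62)ε.
Take δ = min(11/2, (121/62)ε). Then 0 < |x − 7| < δ forces both bounds, so |(5x - 11)/(x + 4) − (24/11)| < ε.

δ = min(11/2, (121/62)ε)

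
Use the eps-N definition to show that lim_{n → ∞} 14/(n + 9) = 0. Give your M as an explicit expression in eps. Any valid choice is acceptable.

Suppose eps > 0. For n ≥ 1, |14/(n + 9) − 0| = 14/(n + 9) ≤ 14/n.
We need 14/n < eps, i.e. n > 14/eps.
Take M = 14/eps. If n > M then |14/(n + 9)| ≤ 14/n < eps.

M = 14/eps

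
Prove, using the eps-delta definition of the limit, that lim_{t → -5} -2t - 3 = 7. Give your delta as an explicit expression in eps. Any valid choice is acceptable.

Let eps > 0 be given. We need delta > 0 so that 0 < |t + 5| < delta implies |(-2t - 3) − 7| < eps.
|(-2t - 3) − 7| = |-2t - 10| = 2|t + 5|.
So 2|t + 5| < eps exactly when |t + 5| < eps/2.
Choosing delta = eps/2 gives |(-2t - 3) − 7| = 2|t + 5| < eps whenever |t + 5| < delta.

delta = eps/2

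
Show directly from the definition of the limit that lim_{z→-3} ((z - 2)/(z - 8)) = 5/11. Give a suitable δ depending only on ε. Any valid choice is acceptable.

Let ε > 0. We want δ > 0 with 0 < |z + 3| < δ ⇒ |(z - 2)/(z - 8) − (5/11)| < ε.
Combining over a common denominator, (z - 2)/(z - 8) − (5/11) = [(z - 2)·(-11) − (-5)·(z - 8)] / [(-11)·(z - 8)] = -6(z + 3) / ((-11)(z - 8)).
So |(z - 2)/(z - 8) − (5/11)| = 6|z + 3| / (11·|z − 8|).
Restrict δ ≤ 11/2. Then |z + 3| < 11/2 gives |z − 8| = |(z + 3) + (-11)| ≥ 11 − 11/2 = 11/2.
Hence |(z - 2)/(z - 8) − (5/11)| < 6|z + 3|/(11·(11/2)) = (12/121)|z + 3|, which is < ε once |z + 3| < (121/12)ε.
Take δ = min(11/2, (121/12)ε). Then 0 < |z + 3| < δ forces both bounds, so |(z - 2)/(z - 8) − (5/11)| < ε.

δ = min(11/2, (121/12)ε)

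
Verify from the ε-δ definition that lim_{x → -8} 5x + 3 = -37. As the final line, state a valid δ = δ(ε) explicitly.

δ = ε/5

Let ε > 0 be given. We need δ > 0 so that 0 < |x + 8| < δ implies |(5x + 3) + 37| < ε.
Since (5x + 3) + 37 = 5(x + 8), we have |(5x + 3) + 37| = 5|x + 8|.
Thus it suffices that |x + 8| < ε/5.
Choosing δ = ε/5 gives |(5x + 3) + 37| = 5|x + 8| < ε whenever |x + 8| < δ.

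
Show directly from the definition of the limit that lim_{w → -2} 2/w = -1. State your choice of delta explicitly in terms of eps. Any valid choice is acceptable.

delta = min(1, eps)

Fix eps > 0. We seek delta > 0 such that 0 < |w + 2| < delta implies |2/w + 1| < eps.
|2/w + 1| = 2·|-2 − w|/(2·|w|) = 2|w + 2|/(2|w|).
Require delta ≤ 1 so that |w| > 2 − 1 = 1, hence 2|w| > 2.
Then |2/w + 1| < 2|w + 2|/2, which is < eps when |w + 2| < eps.
Take delta = min(1, eps). Then 0 < |w + 2| < delta gives both |w + 2| < 1 and |w + 2| < eps, so |2/w + 1| < eps.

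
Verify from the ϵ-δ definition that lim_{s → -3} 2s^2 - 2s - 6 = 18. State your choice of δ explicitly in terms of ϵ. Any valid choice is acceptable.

δ = min(1, ϵ/16)

Let ϵ > 0 be given. We want δ > 0 such that 0 < |s + 3| < δ implies |(2s^2 - 2s - 6) − 18| < ϵ.
(2s^2 - 2s - 6) − 18 = 2s^2 - 2s - 24 = (s + 3)(2s - 8).
So |(2s^2 - 2s - 6) − 18| = |s + 3|·|2s - 8|.
Require δ ≤ 1. Then |s + 3| < 1 gives |s| < 4, and by the triangle inequality |2s - 8| ≤ 2·4 + 8 = 16.
Hence |(2s^2 - 2s - 6) − 18| ≤ 16|s + 3| < ϵ provided |s + 3| < ϵ/16.
Take δ = min(1, ϵ/16). Then 0 < |s + 3| < δ gives both |s + 3| < 1 and |s + 3| < ϵ/16, so |(2s^2 - 2s - 6) − 18| < ϵ.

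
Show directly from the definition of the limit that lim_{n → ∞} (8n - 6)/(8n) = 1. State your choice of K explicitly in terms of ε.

K = (3/4)/ε

Fix ε > 0. For n ≥ 1, |(8n - 6)/(8n) − 1| = |-48|/(8(8n)) = 48/(8(8n)).
Since 8n ≥ 8n for n ≥ 1, this is ≤ 48/(8·8n) = (3/4)/n.
So |(8n - 6)/(8n) − 1| < ε whenever n > (3/4)/ε.
Take K = (3/4)/ε. If n > K then |(8n - 6)/(8n) − 1| ≤ (3/4)/n < ε.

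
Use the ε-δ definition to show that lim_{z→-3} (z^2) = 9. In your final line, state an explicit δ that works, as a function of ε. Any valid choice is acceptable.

δ = min(1, ε/7)

Let ε > 0 be given. We seek δ > 0 with 0 < |z + 3| < δ ⇒ |z^2 − 9| < ε.
Factor: z^2 − 9 = (z + 3)(z - 3), so |z^2 − 9| = |z + 3|·|z - 3|.
Restrict δ ≤ 1. Then |z + 3| < 1 gives |z| < 4, so by the triangle inequality |z - 3| ≤ 4 + 3 = 7.
Hence |z^2 − 9| ≤ 7|z + 3|, which is < ε once |z + 3| < ε/7.
Take δ = min(1, ε/7). If 0 < |z + 3| < δ then both bounds hold and |z^2 − 9| ≤ 7|z + 3| < 7·(ε/7) = ε.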